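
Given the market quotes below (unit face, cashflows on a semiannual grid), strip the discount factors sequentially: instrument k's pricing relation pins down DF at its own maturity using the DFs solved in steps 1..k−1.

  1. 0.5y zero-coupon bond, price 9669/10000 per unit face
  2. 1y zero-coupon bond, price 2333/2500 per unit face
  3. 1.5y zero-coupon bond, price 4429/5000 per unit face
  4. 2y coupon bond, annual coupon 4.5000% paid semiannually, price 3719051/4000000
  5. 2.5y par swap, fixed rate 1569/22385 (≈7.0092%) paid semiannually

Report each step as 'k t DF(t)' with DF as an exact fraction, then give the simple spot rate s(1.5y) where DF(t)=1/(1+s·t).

step 1 [0.5y] zero: DF = P = 9669/10000 ≈ 0.966900
step 2 [1y] zero: DF = P = 2333/2500 ≈ 0.933200
step 3 [1.5y] zero: DF = P = 4429/5000 ≈ 0.885800
step 4 [2y] bond c/2=9/400: DF=(3719051/4000000 − 9/400·(0.966900+0.933200+0.885800))/(1+9/400) = 106/125 ≈ 0.848000
step 5 [2.5y] swap r/2=1569/44770: DF=(1 − 1569/44770·(0.966900+0.933200+0.885800+0.848000))/(1+1569/44770) = 8431/10000 ≈ 0.843100

1 1/2 9669/10000
2 1 2333/2500
3 3/2 4429/5000
4 2 106/125
5 5/2 8431/10000
s(1.5y) = (1/(4429/5000) − 1)/(3/2) = 1142/13287 ≈ 8.5949%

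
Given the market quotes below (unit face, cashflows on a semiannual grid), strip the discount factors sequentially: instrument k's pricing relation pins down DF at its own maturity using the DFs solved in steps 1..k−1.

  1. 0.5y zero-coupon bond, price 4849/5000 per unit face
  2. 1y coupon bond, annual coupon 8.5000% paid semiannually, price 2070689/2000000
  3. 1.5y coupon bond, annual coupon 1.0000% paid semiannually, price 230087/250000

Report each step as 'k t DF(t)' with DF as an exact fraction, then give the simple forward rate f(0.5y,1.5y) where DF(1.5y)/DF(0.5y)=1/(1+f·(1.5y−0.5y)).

1 1/2 4849/5000
2 1 596/625
3 3/2 4531/5000
f(0.5y,1.5y) = ((4849/5000)/(4531/5000) − 1)/(1) = 318/4531 ≈ 7.0183%

step 1 [0.5y] zero: DF = P = 4849/5000 ≈ 0.969800
step 2 [1y] bond c/2=17/400: DF=(2070689/2000000 − 17/400·(0.969800))/(1+17/400) = 596/625 ≈ 0.953600
step 3 [1.5y] bond c/2=1/200: DF=(230087/250000 − 1/200·(0.969800+0.953600))/(1+1/200) = 4531/5000 ≈ 0.906200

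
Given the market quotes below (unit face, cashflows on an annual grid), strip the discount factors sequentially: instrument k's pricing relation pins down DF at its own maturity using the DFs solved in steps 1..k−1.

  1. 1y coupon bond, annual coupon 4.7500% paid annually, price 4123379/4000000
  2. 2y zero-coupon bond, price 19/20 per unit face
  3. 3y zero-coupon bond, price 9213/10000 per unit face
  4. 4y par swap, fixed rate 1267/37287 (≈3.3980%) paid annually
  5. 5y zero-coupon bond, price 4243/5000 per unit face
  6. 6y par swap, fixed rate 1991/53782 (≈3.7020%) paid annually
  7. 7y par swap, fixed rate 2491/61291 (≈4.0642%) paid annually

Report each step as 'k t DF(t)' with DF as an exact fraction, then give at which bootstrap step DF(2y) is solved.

1 1 9841/10000
2 2 19/20
3 3 9213/10000
4 4 8733/10000
5 5 4243/5000
6 6 8009/10000
7 7 7509/10000
DF(2y) is solved at step 2

step 1 [1y] bond c/1=19/400: DF=(4123379/4000000 − 19/400·(0))/(1+19/400) = 9841/10000 ≈ 0.984100
step 2 [2y] zero: DF = P = 19/20 ≈ 0.950000
step 3 [3y] zero: DF = P = 9213/10000 ≈ 0.921300
step 4 [4y] swap r/1=1267/37287: DF=(1 − 1267/37287·(0.984100+0.950000+0.921300))/(1+1267/37287) = 8733/10000 ≈ 0.873300
step 5 [5y] zero: DF = P = 4243/5000 ≈ 0.848600
step 6 [6y] swap r/1=1991/53782: DF=(1 − 1991/53782·(0.984100+0.950000+0.921300+0.873300+0.848600))/(1+1991/53782) = 8009/10000 ≈ 0.800900
step 7 [7y] swap r/1=2491/61291: DF=(1 − 2491/61291·(0.984100+0.950000+0.921300+0.873300+0.848600+0.800900))/(1+2491/61291) = 7509/10000 ≈ 0.750900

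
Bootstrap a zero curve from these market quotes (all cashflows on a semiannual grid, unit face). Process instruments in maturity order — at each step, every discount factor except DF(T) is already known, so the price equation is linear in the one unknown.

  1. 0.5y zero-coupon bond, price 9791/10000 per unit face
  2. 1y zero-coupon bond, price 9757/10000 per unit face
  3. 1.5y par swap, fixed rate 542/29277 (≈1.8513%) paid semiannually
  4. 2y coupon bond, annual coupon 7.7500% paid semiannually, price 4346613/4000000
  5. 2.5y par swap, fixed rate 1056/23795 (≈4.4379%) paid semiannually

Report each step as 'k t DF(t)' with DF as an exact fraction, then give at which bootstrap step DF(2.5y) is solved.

1 1/2 9791/10000
2 1 9757/10000
3 3/2 9729/10000
4 2 9369/10000
5 5/2 559/625
DF(2.5y) is solved at step 5

step 1 [0.5y] zero: DF = P = 9791/10000 ≈ 0.979100
step 2 [1y] zero: DF = P = 9757/10000 ≈ 0.975700
step 3 [1.5y] swap r/2=271/29277: DF=(1 − 271/29277·(0.979100+0.975700))/(1+271/29277) = 9729/10000 ≈ 0.972900
step 4 [2y] bond c/2=31/800: DF=(4346613/4000000 − 31/800·(0.979100+0.975700+0.972900))/(1+31/800) = 9369/10000 ≈ 0.936900
step 5 [2.5y] swap r/2=528/23795: DF=(1 − 528/23795·(0.979100+0.975700+0.972900+0.936900))/(1+528/23795) = 559/625 ≈ 0.894400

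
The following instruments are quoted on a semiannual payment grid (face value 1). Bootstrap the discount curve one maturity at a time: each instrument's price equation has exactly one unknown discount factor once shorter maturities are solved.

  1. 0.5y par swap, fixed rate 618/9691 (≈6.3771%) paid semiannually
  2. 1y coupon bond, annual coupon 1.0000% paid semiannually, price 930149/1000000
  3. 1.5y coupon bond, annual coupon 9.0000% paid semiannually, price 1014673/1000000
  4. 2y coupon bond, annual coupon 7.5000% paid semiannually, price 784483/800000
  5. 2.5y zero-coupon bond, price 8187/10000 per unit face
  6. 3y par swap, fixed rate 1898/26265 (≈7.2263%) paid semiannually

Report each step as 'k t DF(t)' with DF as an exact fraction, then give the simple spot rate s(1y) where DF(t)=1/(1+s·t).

step 1 [0.5y] swap r/2=309/9691: DF=(1 − 309/9691·(0))/(1+309/9691) = 9691/10000 ≈ 0.969100
step 2 [1y] bond c/2=1/200: DF=(930149/1000000 − 1/200·(0.969100))/(1+1/200) = 9207/10000 ≈ 0.920700
step 3 [1.5y] bond c/2=9/200: DF=(1014673/1000000 − 9/200·(0.969100+0.920700))/(1+9/200) = 556/625 ≈ 0.889600
step 4 [2y] bond c/2=3/80: DF=(784483/800000 − 3/80·(0.969100+0.920700+0.889600))/(1+3/80) = 8447/10000 ≈ 0.844700
step 5 [2.5y] zero: DF = P = 8187/10000 ≈ 0.818700
step 6 [3y] swap r/2=949/26265: DF=(1 − 949/26265·(0.969100+0.920700+0.889600+0.844700+0.818700))/(1+949/26265) = 4051/5000 ≈ 0.810200

1 1/2 9691/10000
2 1 9207/10000
3 3/2 556/625
4 2 8447/10000
5 5/2 8187/10000
6 3 4051/5000
s(1y) = (1/(9207/10000) − 1)/(1) = 793/9207 ≈ 8.6130%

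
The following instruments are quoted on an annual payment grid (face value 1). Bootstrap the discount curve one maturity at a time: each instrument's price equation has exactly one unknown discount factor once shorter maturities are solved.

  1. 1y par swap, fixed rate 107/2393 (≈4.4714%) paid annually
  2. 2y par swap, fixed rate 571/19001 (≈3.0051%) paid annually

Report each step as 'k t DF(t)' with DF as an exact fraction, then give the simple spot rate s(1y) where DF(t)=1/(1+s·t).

step 1 [1y] swap r/1=107/2393: DF=(1 − 107/2393·(0))/(1+107/2393) = 2393/2500 ≈ 0.957200
step 2 [2y] swap r/1=571/19001: DF=(1 − 571/19001·(0.957200))/(1+571/19001) = 9429/10000 ≈ 0.942900

1 1 2393/2500
2 2 9429/10000
s(1y) = (1/(2393/2500) − 1)/(1) = 107/2393 ≈ 4.4714%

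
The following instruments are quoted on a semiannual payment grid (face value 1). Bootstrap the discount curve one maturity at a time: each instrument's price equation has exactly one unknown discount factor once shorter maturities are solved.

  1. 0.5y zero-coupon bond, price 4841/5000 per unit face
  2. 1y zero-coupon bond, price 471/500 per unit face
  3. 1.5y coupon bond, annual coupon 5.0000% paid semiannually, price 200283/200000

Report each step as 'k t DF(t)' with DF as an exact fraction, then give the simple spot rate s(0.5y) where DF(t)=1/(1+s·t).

step 1 [0.5y] zero: DF = P = 4841/5000 ≈ 0.968200
step 2 [1y] zero: DF = P = 471/500 ≈ 0.942000
step 3 [1.5y] bond c/2=1/40: DF=(200283/200000 − 1/40·(0.968200+0.942000))/(1+1/40) = 1163/1250 ≈ 0.930400

1 1/2 4841/5000
2 1 471/500
3 3/2 1163/1250
s(0.5y) = (1/(4841/5000) − 1)/(1/2) = 318/4841 ≈ 6.5689%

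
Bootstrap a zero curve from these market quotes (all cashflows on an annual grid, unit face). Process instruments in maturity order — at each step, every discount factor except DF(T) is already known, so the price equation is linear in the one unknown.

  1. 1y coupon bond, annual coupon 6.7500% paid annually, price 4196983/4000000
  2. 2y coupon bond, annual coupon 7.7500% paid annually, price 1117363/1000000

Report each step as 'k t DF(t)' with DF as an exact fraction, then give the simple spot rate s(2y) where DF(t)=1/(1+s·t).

1 1 9829/10000
2 2 9663/10000
s(2y) = (1/(9663/10000) − 1)/(2) = 337/19326 ≈ 1.7438%

step 1 [1y] bond c/1=27/400: DF=(4196983/4000000 − 27/400·(0))/(1+27/400) = 9829/10000 ≈ 0.982900
step 2 [2y] bond c/1=31/400: DF=(1117363/1000000 − 31/400·(0.982900))/(1+31/400) = 9663/10000 ≈ 0.966300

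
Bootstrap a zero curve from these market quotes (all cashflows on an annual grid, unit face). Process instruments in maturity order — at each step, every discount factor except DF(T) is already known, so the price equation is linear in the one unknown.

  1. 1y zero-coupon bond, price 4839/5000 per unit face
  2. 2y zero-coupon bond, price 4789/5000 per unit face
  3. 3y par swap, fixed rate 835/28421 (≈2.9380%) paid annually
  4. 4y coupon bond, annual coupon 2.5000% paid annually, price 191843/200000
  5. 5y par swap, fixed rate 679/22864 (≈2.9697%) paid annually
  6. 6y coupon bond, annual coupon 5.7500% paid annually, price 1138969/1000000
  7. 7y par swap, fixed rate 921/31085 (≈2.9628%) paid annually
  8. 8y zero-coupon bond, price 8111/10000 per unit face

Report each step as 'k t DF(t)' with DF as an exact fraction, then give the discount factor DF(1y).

step 1 [1y] zero: DF = P = 4839/5000 ≈ 0.967800
step 2 [2y] zero: DF = P = 4789/5000 ≈ 0.957800
step 3 [3y] swap r/1=835/28421: DF=(1 − 835/28421·(0.967800+0.957800))/(1+835/28421) = 1833/2000 ≈ 0.916500
step 4 [4y] bond c/1=1/40: DF=(191843/200000 − 1/40·(0.967800+0.957800+0.916500))/(1+1/40) = 1733/2000 ≈ 0.866500
step 5 [5y] swap r/1=679/22864: DF=(1 − 679/22864·(0.967800+0.957800+0.916500+0.866500))/(1+679/22864) = 4321/5000 ≈ 0.864200
step 6 [6y] bond c/1=23/400: DF=(1138969/1000000 − 23/400·(0.967800+0.957800+0.916500+0.866500+0.864200))/(1+23/400) = 2071/2500 ≈ 0.828400
step 7 [7y] swap r/1=921/31085: DF=(1 − 921/31085·(0.967800+0.957800+0.916500+0.866500+0.864200+0.828400))/(1+921/31085) = 4079/5000 ≈ 0.815800
step 8 [8y] zero: DF = P = 8111/10000 ≈ 0.811100

1 1 4839/5000
2 2 4789/5000
3 3 1833/2000
4 4 1733/2000
5 5 4321/5000
6 6 2071/2500
7 7 4079/5000
8 8 8111/10000
DF(1y) = 4839/5000 ≈ 0.967800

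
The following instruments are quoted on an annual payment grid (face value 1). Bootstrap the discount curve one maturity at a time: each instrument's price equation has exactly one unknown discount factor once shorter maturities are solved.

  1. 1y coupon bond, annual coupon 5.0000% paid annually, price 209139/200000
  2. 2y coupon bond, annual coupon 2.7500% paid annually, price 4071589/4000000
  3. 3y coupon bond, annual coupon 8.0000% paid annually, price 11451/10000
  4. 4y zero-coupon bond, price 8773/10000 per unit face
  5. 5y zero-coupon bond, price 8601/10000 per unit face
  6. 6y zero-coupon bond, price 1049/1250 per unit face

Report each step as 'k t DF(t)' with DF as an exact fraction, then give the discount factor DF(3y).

1 1 9959/10000
2 2 241/250
3 3 9151/10000
4 4 8773/10000
5 5 8601/10000
6 6 1049/1250
DF(3y) = 9151/10000 ≈ 0.915100

step 1 [1y] bond c/1=1/20: DF=(209139/200000 − 1/20·(0))/(1+1/20) = 9959/10000 ≈ 0.995900
step 2 [2y] bond c/1=11/400: DF=(4071589/4000000 − 11/400·(0.995900))/(1+11/400) = 241/250 ≈ 0.964000
step 3 [3y] bond c/1=2/25: DF=(11451/10000 − 2/25·(0.995900+0.964000))/(1+2/25) = 9151/10000 ≈ 0.915100
step 4 [4y] zero: DF = P = 8773/10000 ≈ 0.877300
step 5 [5y] zero: DF = P = 8601/10000 ≈ 0.860100
step 6 [6y] zero: DF = P = 1049/1250 ≈ 0.839200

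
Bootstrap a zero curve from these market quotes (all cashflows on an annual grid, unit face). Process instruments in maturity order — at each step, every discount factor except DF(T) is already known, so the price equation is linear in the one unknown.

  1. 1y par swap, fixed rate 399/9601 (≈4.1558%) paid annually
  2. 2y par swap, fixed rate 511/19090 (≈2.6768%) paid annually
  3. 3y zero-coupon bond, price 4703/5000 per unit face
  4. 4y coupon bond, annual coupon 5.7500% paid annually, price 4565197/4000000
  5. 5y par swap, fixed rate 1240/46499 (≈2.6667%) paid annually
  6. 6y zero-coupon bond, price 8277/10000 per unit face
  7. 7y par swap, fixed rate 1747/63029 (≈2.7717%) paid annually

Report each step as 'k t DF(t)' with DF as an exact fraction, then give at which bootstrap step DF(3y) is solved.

step 1 [1y] swap r/1=399/9601: DF=(1 − 399/9601·(0))/(1+399/9601) = 9601/10000 ≈ 0.960100
step 2 [2y] swap r/1=511/19090: DF=(1 − 511/19090·(0.960100))/(1+511/19090) = 9489/10000 ≈ 0.948900
step 3 [3y] zero: DF = P = 4703/5000 ≈ 0.940600
step 4 [4y] bond c/1=23/400: DF=(4565197/4000000 − 23/400·(0.960100+0.948900+0.940600))/(1+23/400) = 9243/10000 ≈ 0.924300
step 5 [5y] swap r/1=1240/46499: DF=(1 − 1240/46499·(0.960100+0.948900+0.940600+0.924300))/(1+1240/46499) = 219/250 ≈ 0.876000
step 6 [6y] zero: DF = P = 8277/10000 ≈ 0.827700
step 7 [7y] swap r/1=1747/63029: DF=(1 − 1747/63029·(0.960100+0.948900+0.940600+0.924300+0.876000+0.827700))/(1+1747/63029) = 8253/10000 ≈ 0.825300

1 1 9601/10000
2 2 9489/10000
3 3 4703/5000
4 4 9243/10000
5 5 219/250
6 6 8277/10000
7 7 8253/10000
DF(3y) is solved at step 3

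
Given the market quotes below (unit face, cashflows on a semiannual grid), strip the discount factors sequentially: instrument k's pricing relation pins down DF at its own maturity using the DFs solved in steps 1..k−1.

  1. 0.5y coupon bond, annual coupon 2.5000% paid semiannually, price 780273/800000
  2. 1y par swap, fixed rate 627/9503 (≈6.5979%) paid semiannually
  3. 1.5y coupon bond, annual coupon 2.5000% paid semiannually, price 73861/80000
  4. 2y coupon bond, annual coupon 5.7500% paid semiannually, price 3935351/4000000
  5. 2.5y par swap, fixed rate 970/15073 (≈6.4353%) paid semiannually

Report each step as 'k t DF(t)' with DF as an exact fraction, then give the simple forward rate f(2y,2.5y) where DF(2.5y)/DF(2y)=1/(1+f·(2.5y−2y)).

1 1/2 9633/10000
2 1 9373/10000
3 3/2 2221/2500
4 2 549/625
5 5/2 1709/2000
f(2y,2.5y) = ((549/625)/(1709/2000) − 1)/(1/2) = 478/8545 ≈ 5.5939%

step 1 [0.5y] bond c/2=1/80: DF=(780273/800000 − 1/80·(0))/(1+1/80) = 9633/10000 ≈ 0.963300
step 2 [1y] swap r/2=627/19006: DF=(1 − 627/19006·(0.963300))/(1+627/19006) = 9373/10000 ≈ 0.937300
step 3 [1.5y] bond c/2=1/80: DF=(73861/80000 − 1/80·(0.963300+0.937300))/(1+1/80) = 2221/2500 ≈ 0.888400
step 4 [2y] bond c/2=23/800: DF=(3935351/4000000 − 23/800·(0.963300+0.937300+0.888400))/(1+23/800) = 549/625 ≈ 0.878400
step 5 [2.5y] swap r/2=485/15073: DF=(1 − 485/15073·(0.963300+0.937300+0.888400+0.878400))/(1+485/15073) = 1709/2000 ≈ 0.854500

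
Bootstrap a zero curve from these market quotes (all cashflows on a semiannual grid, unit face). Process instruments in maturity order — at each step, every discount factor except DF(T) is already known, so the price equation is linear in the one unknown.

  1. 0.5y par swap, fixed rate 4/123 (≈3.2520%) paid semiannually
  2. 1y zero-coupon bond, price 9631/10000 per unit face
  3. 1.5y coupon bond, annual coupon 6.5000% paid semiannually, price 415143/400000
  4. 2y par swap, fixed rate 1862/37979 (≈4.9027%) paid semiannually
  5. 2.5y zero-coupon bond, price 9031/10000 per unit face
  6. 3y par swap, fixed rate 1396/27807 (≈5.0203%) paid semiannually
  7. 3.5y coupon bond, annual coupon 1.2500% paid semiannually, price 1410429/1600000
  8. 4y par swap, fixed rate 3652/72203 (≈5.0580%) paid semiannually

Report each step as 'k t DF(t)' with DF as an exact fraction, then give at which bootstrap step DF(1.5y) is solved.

step 1 [0.5y] swap r/2=2/123: DF=(1 − 2/123·(0))/(1+2/123) = 123/125 ≈ 0.984000
step 2 [1y] zero: DF = P = 9631/10000 ≈ 0.963100
step 3 [1.5y] bond c/2=13/400: DF=(415143/400000 − 13/400·(0.984000+0.963100))/(1+13/400) = 9439/10000 ≈ 0.943900
step 4 [2y] swap r/2=931/37979: DF=(1 − 931/37979·(0.984000+0.963100+0.943900))/(1+931/37979) = 9069/10000 ≈ 0.906900
step 5 [2.5y] zero: DF = P = 9031/10000 ≈ 0.903100
step 6 [3y] swap r/2=698/27807: DF=(1 − 698/27807·(0.984000+0.963100+0.943900+0.906900+0.903100))/(1+698/27807) = 2151/2500 ≈ 0.860400
step 7 [3.5y] bond c/2=1/160: DF=(1410429/1600000 − 1/160·(0.984000+0.963100+0.943900+0.906900+0.903100+0.860400))/(1+1/160) = 1683/2000 ≈ 0.841500
step 8 [4y] swap r/2=1826/72203: DF=(1 − 1826/72203·(0.984000+0.963100+0.943900+0.906900+0.903100+0.860400+0.841500))/(1+1826/72203) = 4087/5000 ≈ 0.817400

1 1/2 123/125
2 1 9631/10000
3 3/2 9439/10000
4 2 9069/10000
5 5/2 9031/10000
6 3 2151/2500
7 7/2 1683/2000
8 4 4087/5000
DF(1.5y) is solved at step 3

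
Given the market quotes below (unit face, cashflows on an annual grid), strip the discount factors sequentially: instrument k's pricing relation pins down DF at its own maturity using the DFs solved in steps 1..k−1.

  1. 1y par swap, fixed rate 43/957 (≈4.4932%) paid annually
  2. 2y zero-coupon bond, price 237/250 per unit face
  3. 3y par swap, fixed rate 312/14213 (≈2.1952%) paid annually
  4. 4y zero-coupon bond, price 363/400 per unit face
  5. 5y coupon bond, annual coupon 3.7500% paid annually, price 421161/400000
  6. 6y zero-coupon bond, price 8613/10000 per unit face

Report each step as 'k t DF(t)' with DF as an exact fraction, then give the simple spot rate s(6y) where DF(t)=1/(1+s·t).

1 1 957/1000
2 2 237/250
3 3 586/625
4 4 363/400
5 5 8793/10000
6 6 8613/10000
s(6y) = (1/(8613/10000) − 1)/(6) = 1387/51678 ≈ 2.6839%

step 1 [1y] swap r/1=43/957: DF=(1 − 43/957·(0))/(1+43/957) = 957/1000 ≈ 0.957000
step 2 [2y] zero: DF = P = 237/250 ≈ 0.948000
step 3 [3y] swap r/1=312/14213: DF=(1 − 312/14213·(0.957000+0.948000))/(1+312/14213) = 586/625 ≈ 0.937600
step 4 [4y] zero: DF = P = 363/400 ≈ 0.907500
step 5 [5y] bond c/1=3/80: DF=(421161/400000 − 3/80·(0.957000+0.948000+0.937600+0.907500))/(1+3/80) = 8793/10000 ≈ 0.879300
step 6 [6y] zero: DF = P = 8613/10000 ≈ 0.861300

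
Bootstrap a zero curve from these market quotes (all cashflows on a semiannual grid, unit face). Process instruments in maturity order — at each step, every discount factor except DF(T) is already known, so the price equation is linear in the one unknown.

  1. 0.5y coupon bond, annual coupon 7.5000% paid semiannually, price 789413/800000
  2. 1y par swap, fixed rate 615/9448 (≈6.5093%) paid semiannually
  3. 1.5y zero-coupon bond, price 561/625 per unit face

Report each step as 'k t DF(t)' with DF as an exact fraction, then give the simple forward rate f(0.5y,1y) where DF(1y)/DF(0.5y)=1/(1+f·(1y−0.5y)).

step 1 [0.5y] bond c/2=3/80: DF=(789413/800000 − 3/80·(0))/(1+3/80) = 9511/10000 ≈ 0.951100
step 2 [1y] swap r/2=615/18896: DF=(1 − 615/18896·(0.951100))/(1+615/18896) = 1877/2000 ≈ 0.938500
step 3 [1.5y] zero: DF = P = 561/625 ≈ 0.897600

1 1/2 9511/10000
2 1 1877/2000
3 3/2 561/625
f(0.5y,1y) = ((9511/10000)/(1877/2000) − 1)/(1/2) = 252/9385 ≈ 2.6851%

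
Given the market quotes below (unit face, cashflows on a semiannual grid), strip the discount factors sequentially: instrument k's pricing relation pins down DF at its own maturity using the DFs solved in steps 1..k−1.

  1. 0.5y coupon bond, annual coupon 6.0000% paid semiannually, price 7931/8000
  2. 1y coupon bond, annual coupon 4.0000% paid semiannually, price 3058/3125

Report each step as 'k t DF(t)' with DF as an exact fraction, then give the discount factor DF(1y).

1 1/2 77/80
2 1 1881/2000
DF(1y) = 1881/2000 ≈ 0.940500

step 1 [0.5y] bond c/2=3/100: DF=(7931/8000 − 3/100·(0))/(1+3/100) = 77/80 ≈ 0.962500
step 2 [1y] bond c/2=1/50: DF=(3058/3125 − 1/50·(0.962500))/(1+1/50) = 1881/2000 ≈ 0.940500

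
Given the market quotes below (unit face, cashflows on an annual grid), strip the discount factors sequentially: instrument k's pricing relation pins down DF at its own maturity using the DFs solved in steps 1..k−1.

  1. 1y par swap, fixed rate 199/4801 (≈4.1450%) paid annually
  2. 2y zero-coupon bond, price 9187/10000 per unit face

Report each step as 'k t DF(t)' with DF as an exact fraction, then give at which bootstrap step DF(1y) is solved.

step 1 [1y] swap r/1=199/4801: DF=(1 − 199/4801·(0))/(1+199/4801) = 4801/5000 ≈ 0.960200
step 2 [2y] zero: DF = P = 9187/10000 ≈ 0.918700

1 1 4801/5000
2 2 9187/10000
DF(1y) is solved at step 1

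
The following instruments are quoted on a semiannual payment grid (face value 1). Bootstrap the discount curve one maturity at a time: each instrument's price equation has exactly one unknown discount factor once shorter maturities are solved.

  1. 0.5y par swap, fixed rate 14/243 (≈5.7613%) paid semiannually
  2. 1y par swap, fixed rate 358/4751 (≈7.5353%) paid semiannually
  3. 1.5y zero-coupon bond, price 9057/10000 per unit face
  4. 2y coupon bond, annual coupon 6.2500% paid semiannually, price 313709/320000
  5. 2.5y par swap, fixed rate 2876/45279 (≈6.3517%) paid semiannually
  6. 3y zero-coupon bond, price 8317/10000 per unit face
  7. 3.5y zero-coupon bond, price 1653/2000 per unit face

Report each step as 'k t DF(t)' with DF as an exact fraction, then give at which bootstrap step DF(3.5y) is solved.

1 1/2 243/250
2 1 2321/2500
3 3/2 9057/10000
4 2 541/625
5 5/2 4281/5000
6 3 8317/10000
7 7/2 1653/2000
DF(3.5y) is solved at step 7

step 1 [0.5y] swap r/2=7/243: DF=(1 − 7/243·(0))/(1+7/243) = 243/250 ≈ 0.972000
step 2 [1y] swap r/2=179/4751: DF=(1 − 179/4751·(0.972000))/(1+179/4751) = 2321/2500 ≈ 0.928400
step 3 [1.5y] zero: DF = P = 9057/10000 ≈ 0.905700
step 4 [2y] bond c/2=1/32: DF=(313709/320000 − 1/32·(0.972000+0.928400+0.905700))/(1+1/32) = 541/625 ≈ 0.865600
step 5 [2.5y] swap r/2=1438/45279: DF=(1 − 1438/45279·(0.972000+0.928400+0.905700+0.865600))/(1+1438/45279) = 4281/5000 ≈ 0.856200
step 6 [3y] zero: DF = P = 8317/10000 ≈ 0.831700
step 7 [3.5y] zero: DF = P = 1653/2000 ≈ 0.826500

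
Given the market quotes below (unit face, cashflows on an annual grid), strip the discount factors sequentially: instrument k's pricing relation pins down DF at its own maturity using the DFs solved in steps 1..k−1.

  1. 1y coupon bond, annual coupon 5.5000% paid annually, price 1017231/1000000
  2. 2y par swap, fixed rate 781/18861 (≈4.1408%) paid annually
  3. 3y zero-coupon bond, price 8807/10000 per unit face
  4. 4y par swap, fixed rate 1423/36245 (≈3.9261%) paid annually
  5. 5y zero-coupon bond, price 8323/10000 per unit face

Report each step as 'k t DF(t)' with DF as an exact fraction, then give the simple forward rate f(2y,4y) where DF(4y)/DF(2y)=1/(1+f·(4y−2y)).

1 1 4821/5000
2 2 9219/10000
3 3 8807/10000
4 4 8577/10000
5 5 8323/10000
f(2y,4y) = ((9219/10000)/(8577/10000) − 1)/(2) = 107/2859 ≈ 3.7426%

step 1 [1y] bond c/1=11/200: DF=(1017231/1000000 − 11/200·(0))/(1+11/200) = 4821/5000 ≈ 0.964200
step 2 [2y] swap r/1=781/18861: DF=(1 − 781/18861·(0.964200))/(1+781/18861) = 9219/10000 ≈ 0.921900
step 3 [3y] zero: DF = P = 8807/10000 ≈ 0.880700
step 4 [4y] swap r/1=1423/36245: DF=(1 − 1423/36245·(0.964200+0.921900+0.880700))/(1+1423/36245) = 8577/10000 ≈ 0.857700
step 5 [5y] zero: DF = P = 8323/10000 ≈ 0.832300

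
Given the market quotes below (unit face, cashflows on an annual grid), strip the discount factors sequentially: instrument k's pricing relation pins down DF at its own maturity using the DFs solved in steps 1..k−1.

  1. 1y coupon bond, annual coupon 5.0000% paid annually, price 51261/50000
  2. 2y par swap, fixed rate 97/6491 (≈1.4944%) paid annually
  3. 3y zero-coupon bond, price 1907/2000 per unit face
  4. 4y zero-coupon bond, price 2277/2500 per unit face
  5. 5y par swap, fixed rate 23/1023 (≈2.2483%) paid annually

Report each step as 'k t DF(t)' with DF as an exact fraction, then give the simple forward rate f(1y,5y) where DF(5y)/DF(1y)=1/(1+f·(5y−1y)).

1 1 2441/2500
2 2 9709/10000
3 3 1907/2000
4 4 2277/2500
5 5 4471/5000
f(1y,5y) = ((2441/2500)/(4471/5000) − 1)/(4) = 411/17884 ≈ 2.2981%

step 1 [1y] bond c/1=1/20: DF=(51261/50000 − 1/20·(0))/(1+1/20) = 2441/2500 ≈ 0.976400
step 2 [2y] swap r/1=97/6491: DF=(1 − 97/6491·(0.976400))/(1+97/6491) = 9709/10000 ≈ 0.970900
step 3 [3y] zero: DF = P = 1907/2000 ≈ 0.953500
step 4 [4y] zero: DF = P = 2277/2500 ≈ 0.910800
step 5 [5y] swap r/1=23/1023: DF=(1 − 23/1023·(0.976400+0.970900+0.953500+0.910800))/(1+23/1023) = 4471/5000 ≈ 0.894200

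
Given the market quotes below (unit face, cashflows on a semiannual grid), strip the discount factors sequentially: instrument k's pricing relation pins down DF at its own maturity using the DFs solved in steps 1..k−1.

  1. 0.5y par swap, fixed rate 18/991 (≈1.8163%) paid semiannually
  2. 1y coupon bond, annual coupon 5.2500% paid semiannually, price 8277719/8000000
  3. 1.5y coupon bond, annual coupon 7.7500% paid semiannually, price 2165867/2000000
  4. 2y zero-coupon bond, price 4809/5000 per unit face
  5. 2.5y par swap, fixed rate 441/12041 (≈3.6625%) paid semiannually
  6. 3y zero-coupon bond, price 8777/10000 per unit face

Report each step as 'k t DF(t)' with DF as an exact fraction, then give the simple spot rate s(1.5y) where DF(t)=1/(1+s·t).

1 1/2 991/1000
2 1 9829/10000
3 3/2 9689/10000
4 2 4809/5000
5 5/2 4559/5000
6 3 8777/10000
s(1.5y) = (1/(9689/10000) − 1)/(3/2) = 622/29067 ≈ 2.1399%

step 1 [0.5y] swap r/2=9/991: DF=(1 − 9/991·(0))/(1+9/991) = 991/1000 ≈ 0.991000
step 2 [1y] bond c/2=21/800: DF=(8277719/8000000 − 21/800·(0.991000))/(1+21/800) = 9829/10000 ≈ 0.982900
step 3 [1.5y] bond c/2=31/800: DF=(2165867/2000000 − 31/800·(0.991000+0.982900))/(1+31/800) = 9689/10000 ≈ 0.968900
step 4 [2y] zero: DF = P = 4809/5000 ≈ 0.961800
step 5 [2.5y] swap r/2=441/24082: DF=(1 − 441/24082·(0.991000+0.982900+0.968900+0.961800))/(1+441/24082) = 4559/5000 ≈ 0.911800
step 6 [3y] zero: DF = P = 8777/10000 ≈ 0.877700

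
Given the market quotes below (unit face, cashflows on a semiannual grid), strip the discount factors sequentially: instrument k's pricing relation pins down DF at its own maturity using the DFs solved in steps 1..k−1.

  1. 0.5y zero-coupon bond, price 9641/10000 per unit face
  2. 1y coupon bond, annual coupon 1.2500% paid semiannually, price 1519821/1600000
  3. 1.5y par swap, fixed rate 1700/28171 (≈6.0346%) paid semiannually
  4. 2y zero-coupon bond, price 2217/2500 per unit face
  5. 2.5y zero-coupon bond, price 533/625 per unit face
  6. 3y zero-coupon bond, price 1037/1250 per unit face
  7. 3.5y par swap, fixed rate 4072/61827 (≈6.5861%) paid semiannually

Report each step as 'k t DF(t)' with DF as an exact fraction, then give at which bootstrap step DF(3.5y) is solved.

step 1 [0.5y] zero: DF = P = 9641/10000 ≈ 0.964100
step 2 [1y] bond c/2=1/160: DF=(1519821/1600000 − 1/160·(0.964100))/(1+1/160) = 469/500 ≈ 0.938000
step 3 [1.5y] swap r/2=850/28171: DF=(1 − 850/28171·(0.964100+0.938000))/(1+850/28171) = 183/200 ≈ 0.915000
step 4 [2y] zero: DF = P = 2217/2500 ≈ 0.886800
step 5 [2.5y] zero: DF = P = 533/625 ≈ 0.852800
step 6 [3y] zero: DF = P = 1037/1250 ≈ 0.829600
step 7 [3.5y] swap r/2=2036/61827: DF=(1 − 2036/61827·(0.964100+0.938000+0.915000+0.886800+0.852800+0.829600))/(1+2036/61827) = 1991/2500 ≈ 0.796400

1 1/2 9641/10000
2 1 469/500
3 3/2 183/200
4 2 2217/2500
5 5/2 533/625
6 3 1037/1250
7 7/2 1991/2500
DF(3.5y) is solved at step 7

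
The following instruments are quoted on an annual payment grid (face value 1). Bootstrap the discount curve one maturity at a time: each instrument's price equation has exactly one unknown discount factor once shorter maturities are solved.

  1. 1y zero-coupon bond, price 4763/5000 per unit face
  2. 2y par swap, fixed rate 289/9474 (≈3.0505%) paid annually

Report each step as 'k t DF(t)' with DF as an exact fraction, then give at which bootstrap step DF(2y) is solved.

1 1 4763/5000
2 2 4711/5000
DF(2y) is solved at step 2

step 1 [1y] zero: DF = P = 4763/5000 ≈ 0.952600
step 2 [2y] swap r/1=289/9474: DF=(1 − 289/9474·(0.952600))/(1+289/9474) = 4711/5000 ≈ 0.942200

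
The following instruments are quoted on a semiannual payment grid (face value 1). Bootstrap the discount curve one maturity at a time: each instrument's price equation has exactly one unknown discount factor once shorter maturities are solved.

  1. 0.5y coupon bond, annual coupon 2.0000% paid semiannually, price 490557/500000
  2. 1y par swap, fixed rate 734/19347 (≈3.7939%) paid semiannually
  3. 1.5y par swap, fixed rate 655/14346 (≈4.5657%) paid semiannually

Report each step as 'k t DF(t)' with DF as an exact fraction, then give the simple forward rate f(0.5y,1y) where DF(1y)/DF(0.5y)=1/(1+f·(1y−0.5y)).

1 1/2 4857/5000
2 1 9633/10000
3 3/2 1869/2000
f(0.5y,1y) = ((4857/5000)/(9633/10000) − 1)/(1/2) = 54/3211 ≈ 1.6817%

step 1 [0.5y] bond c/2=1/100: DF=(490557/500000 − 1/100·(0))/(1+1/100) = 4857/5000 ≈ 0.971400
step 2 [1y] swap r/2=367/19347: DF=(1 − 367/19347·(0.971400))/(1+367/19347) = 9633/10000 ≈ 0.963300
step 3 [1.5y] swap r/2=655/28692: DF=(1 − 655/28692·(0.971400+0.963300))/(1+655/28692) = 1869/2000 ≈ 0.934500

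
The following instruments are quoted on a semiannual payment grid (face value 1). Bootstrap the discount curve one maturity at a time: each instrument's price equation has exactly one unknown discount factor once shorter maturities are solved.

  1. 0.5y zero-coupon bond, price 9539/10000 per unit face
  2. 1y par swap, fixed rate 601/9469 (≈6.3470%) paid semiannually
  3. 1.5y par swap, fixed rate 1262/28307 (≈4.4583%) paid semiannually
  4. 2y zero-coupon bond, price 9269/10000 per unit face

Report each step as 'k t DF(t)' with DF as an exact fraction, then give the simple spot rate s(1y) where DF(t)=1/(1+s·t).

1 1/2 9539/10000
2 1 9399/10000
3 3/2 9369/10000
4 2 9269/10000
s(1y) = (1/(9399/10000) − 1)/(1) = 601/9399 ≈ 6.3943%

step 1 [0.5y] zero: DF = P = 9539/10000 ≈ 0.953900
step 2 [1y] swap r/2=601/18938: DF=(1 − 601/18938·(0.953900))/(1+601/18938) = 9399/10000 ≈ 0.939900
step 3 [1.5y] swap r/2=631/28307: DF=(1 − 631/28307·(0.953900+0.939900))/(1+631/28307) = 9369/10000 ≈ 0.936900
step 4 [2y] zero: DF = P = 9269/10000 ≈ 0.926900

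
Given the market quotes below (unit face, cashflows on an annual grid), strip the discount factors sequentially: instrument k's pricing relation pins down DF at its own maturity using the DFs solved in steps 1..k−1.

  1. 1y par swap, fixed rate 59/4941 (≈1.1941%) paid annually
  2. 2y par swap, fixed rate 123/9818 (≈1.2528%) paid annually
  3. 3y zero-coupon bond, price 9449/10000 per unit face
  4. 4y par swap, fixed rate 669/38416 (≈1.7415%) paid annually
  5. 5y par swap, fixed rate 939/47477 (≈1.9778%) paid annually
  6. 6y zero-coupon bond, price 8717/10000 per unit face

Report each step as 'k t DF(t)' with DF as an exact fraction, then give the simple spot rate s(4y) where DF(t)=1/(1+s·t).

1 1 4941/5000
2 2 4877/5000
3 3 9449/10000
4 4 9331/10000
5 5 9061/10000
6 6 8717/10000
s(4y) = (1/(9331/10000) − 1)/(4) = 669/37324 ≈ 1.7924%

step 1 [1y] swap r/1=59/4941: DF=(1 − 59/4941·(0))/(1+59/4941) = 4941/5000 ≈ 0.988200
step 2 [2y] swap r/1=123/9818: DF=(1 − 123/9818·(0.988200))/(1+123/9818) = 4877/5000 ≈ 0.975400
step 3 [3y] zero: DF = P = 9449/10000 ≈ 0.944900
step 4 [4y] swap r/1=669/38416: DF=(1 − 669/38416·(0.988200+0.975400+0.944900))/(1+669/38416) = 9331/10000 ≈ 0.933100
step 5 [5y] swap r/1=939/47477: DF=(1 − 939/47477·(0.988200+0.975400+0.944900+0.933100))/(1+939/47477) = 9061/10000 ≈ 0.906100
step 6 [6y] zero: DF = P = 8717/10000 ≈ 0.871700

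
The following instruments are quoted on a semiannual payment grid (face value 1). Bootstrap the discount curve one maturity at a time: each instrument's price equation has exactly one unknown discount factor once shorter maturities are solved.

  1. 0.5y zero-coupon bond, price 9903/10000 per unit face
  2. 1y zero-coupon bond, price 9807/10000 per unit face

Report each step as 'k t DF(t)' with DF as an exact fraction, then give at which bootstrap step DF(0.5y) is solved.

step 1 [0.5y] zero: DF = P = 9903/10000 ≈ 0.990300
step 2 [1y] zero: DF = P = 9807/10000 ≈ 0.980700

1 1/2 9903/10000
2 1 9807/10000
DF(0.5y) is solved at step 1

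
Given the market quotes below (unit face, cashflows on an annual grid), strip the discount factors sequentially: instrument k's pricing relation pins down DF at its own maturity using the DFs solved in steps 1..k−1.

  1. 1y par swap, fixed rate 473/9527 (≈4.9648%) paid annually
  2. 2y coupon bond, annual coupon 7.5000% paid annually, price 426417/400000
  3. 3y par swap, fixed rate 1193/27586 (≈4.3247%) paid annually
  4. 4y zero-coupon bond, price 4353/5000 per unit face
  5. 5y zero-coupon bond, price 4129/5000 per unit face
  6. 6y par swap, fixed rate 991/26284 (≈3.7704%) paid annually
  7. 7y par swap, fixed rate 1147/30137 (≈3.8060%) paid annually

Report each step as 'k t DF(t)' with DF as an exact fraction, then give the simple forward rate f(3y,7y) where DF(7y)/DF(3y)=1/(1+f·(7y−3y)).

step 1 [1y] swap r/1=473/9527: DF=(1 − 473/9527·(0))/(1+473/9527) = 9527/10000 ≈ 0.952700
step 2 [2y] bond c/1=3/40: DF=(426417/400000 − 3/40·(0.952700))/(1+3/40) = 2313/2500 ≈ 0.925200
step 3 [3y] swap r/1=1193/27586: DF=(1 − 1193/27586·(0.952700+0.925200))/(1+1193/27586) = 8807/10000 ≈ 0.880700
step 4 [4y] zero: DF = P = 4353/5000 ≈ 0.870600
step 5 [5y] zero: DF = P = 4129/5000 ≈ 0.825800
step 6 [6y] swap r/1=991/26284: DF=(1 − 991/26284·(0.952700+0.925200+0.880700+0.870600+0.825800))/(1+991/26284) = 4009/5000 ≈ 0.801800
step 7 [7y] swap r/1=1147/30137: DF=(1 − 1147/30137·(0.952700+0.925200+0.880700+0.870600+0.825800+0.801800))/(1+1147/30137) = 3853/5000 ≈ 0.770600

1 1 9527/10000
2 2 2313/2500
3 3 8807/10000
4 4 4353/5000
5 5 4129/5000
6 6 4009/5000
7 7 3853/5000
f(3y,7y) = ((8807/10000)/(3853/5000) − 1)/(4) = 1101/30824 ≈ 3.5719%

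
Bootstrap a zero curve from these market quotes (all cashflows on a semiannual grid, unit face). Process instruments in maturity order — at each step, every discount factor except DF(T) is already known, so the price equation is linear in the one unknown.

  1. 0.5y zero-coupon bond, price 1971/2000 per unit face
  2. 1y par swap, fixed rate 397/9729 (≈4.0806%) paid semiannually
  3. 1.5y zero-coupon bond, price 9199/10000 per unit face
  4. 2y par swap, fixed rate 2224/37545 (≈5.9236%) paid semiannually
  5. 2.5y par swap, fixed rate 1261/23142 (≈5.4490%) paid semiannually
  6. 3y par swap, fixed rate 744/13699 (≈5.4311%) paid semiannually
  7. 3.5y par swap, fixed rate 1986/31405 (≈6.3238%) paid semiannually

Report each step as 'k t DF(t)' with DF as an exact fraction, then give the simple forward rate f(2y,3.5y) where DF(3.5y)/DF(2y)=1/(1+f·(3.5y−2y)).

1 1/2 1971/2000
2 1 9603/10000
3 3/2 9199/10000
4 2 1111/1250
5 5/2 8739/10000
6 3 532/625
7 7/2 4007/5000
f(2y,3.5y) = ((1111/1250)/(4007/5000) − 1)/(3/2) = 874/12021 ≈ 7.2706%

step 1 [0.5y] zero: DF = P = 1971/2000 ≈ 0.985500
step 2 [1y] swap r/2=397/19458: DF=(1 − 397/19458·(0.985500))/(1+397/19458) = 9603/10000 ≈ 0.960300
step 3 [1.5y] zero: DF = P = 9199/10000 ≈ 0.919900
step 4 [2y] swap r/2=1112/37545: DF=(1 − 1112/37545·(0.985500+0.960300+0.919900))/(1+1112/37545) = 1111/1250 ≈ 0.888800
step 5 [2.5y] swap r/2=1261/46284: DF=(1 − 1261/46284·(0.985500+0.960300+0.919900+0.888800))/(1+1261/46284) = 8739/10000 ≈ 0.873900
step 6 [3y] swap r/2=372/13699: DF=(1 − 372/13699·(0.985500+0.960300+0.919900+0.888800+0.873900))/(1+372/13699) = 532/625 ≈ 0.851200
step 7 [3.5y] swap r/2=993/31405: DF=(1 − 993/31405·(0.985500+0.960300+0.919900+0.888800+0.873900+0.851200))/(1+993/31405) = 4007/5000 ≈ 0.801400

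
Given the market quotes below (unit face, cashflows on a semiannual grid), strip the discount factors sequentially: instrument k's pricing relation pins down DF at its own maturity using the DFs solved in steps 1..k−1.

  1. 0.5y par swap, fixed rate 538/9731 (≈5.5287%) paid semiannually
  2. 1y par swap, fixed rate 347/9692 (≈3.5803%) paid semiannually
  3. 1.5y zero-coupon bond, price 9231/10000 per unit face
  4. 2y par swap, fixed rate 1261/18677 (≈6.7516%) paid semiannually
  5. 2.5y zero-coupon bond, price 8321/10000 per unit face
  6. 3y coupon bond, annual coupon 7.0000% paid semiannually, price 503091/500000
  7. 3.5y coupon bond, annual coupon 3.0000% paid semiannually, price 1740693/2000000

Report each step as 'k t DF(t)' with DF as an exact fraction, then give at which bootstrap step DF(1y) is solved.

1 1/2 9731/10000
2 1 9653/10000
3 3/2 9231/10000
4 2 8739/10000
5 5/2 8321/10000
6 3 8177/10000
7 7/2 7779/10000
DF(1y) is solved at step 2

step 1 [0.5y] swap r/2=269/9731: DF=(1 − 269/9731·(0))/(1+269/9731) = 9731/10000 ≈ 0.973100
step 2 [1y] swap r/2=347/19384: DF=(1 − 347/19384·(0.973100))/(1+347/19384) = 9653/10000 ≈ 0.965300
step 3 [1.5y] zero: DF = P = 9231/10000 ≈ 0.923100
step 4 [2y] swap r/2=1261/37354: DF=(1 − 1261/37354·(0.973100+0.965300+0.923100))/(1+1261/37354) = 8739/10000 ≈ 0.873900
step 5 [2.5y] zero: DF = P = 8321/10000 ≈ 0.832100
step 6 [3y] bond c/2=7/200: DF=(503091/500000 − 7/200·(0.973100+0.965300+0.923100+0.873900+0.832100))/(1+7/200) = 8177/10000 ≈ 0.817700
step 7 [3.5y] bond c/2=3/200: DF=(1740693/2000000 − 3/200·(0.973100+0.965300+0.923100+0.873900+0.832100+0.817700))/(1+3/200) = 7779/10000 ≈ 0.777900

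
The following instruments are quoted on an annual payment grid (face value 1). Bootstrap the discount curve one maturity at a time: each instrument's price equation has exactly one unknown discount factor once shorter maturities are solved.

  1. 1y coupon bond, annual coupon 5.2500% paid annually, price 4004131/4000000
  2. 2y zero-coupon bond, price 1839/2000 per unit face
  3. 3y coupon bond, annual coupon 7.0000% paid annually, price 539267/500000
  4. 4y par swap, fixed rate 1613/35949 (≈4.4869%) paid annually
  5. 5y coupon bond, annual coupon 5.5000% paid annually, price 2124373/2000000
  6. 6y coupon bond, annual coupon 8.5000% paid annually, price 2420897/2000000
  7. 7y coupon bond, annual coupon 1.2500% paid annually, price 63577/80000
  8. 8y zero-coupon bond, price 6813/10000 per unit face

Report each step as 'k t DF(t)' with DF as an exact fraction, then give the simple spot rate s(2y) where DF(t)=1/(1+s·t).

1 1 9511/10000
2 2 1839/2000
3 3 1107/1250
4 4 8387/10000
5 5 4097/5000
6 6 3849/5000
7 7 7209/10000
8 8 6813/10000
s(2y) = (1/(1839/2000) − 1)/(2) = 161/3678 ≈ 4.3774%

step 1 [1y] bond c/1=21/400: DF=(4004131/4000000 − 21/400·(0))/(1+21/400) = 9511/10000 ≈ 0.951100
step 2 [2y] zero: DF = P = 1839/2000 ≈ 0.919500
step 3 [3y] bond c/1=7/100: DF=(539267/500000 − 7/100·(0.951100+0.919500))/(1+7/100) = 1107/1250 ≈ 0.885600
step 4 [4y] swap r/1=1613/35949: DF=(1 − 1613/35949·(0.951100+0.919500+0.885600))/(1+1613/35949) = 8387/10000 ≈ 0.838700
step 5 [5y] bond c/1=11/200: DF=(2124373/2000000 − 11/200·(0.951100+0.919500+0.885600+0.838700))/(1+11/200) = 4097/5000 ≈ 0.819400
step 6 [6y] bond c/1=17/200: DF=(2420897/2000000 − 17/200·(0.951100+0.919500+0.885600+0.838700+0.819400))/(1+17/200) = 3849/5000 ≈ 0.769800
step 7 [7y] bond c/1=1/80: DF=(63577/80000 − 1/80·(0.951100+0.919500+0.885600+0.838700+0.819400+0.769800))/(1+1/80) = 7209/10000 ≈ 0.720900
step 8 [8y] zero: DF = P = 6813/10000 ≈ 0.681300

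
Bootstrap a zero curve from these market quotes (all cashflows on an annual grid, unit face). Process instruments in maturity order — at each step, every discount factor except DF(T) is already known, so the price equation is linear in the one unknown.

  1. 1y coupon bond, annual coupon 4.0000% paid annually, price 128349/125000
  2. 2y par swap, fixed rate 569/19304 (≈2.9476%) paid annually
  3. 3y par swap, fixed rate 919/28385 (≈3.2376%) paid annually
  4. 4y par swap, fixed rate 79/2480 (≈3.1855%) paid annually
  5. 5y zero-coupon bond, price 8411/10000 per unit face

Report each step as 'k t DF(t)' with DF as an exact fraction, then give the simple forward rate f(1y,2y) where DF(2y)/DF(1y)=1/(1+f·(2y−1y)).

1 1 9873/10000
2 2 9431/10000
3 3 9081/10000
4 4 1763/2000
5 5 8411/10000
f(1y,2y) = ((9873/10000)/(9431/10000) − 1)/(1) = 442/9431 ≈ 4.6867%

step 1 [1y] bond c/1=1/25: DF=(128349/125000 − 1/25·(0))/(1+1/25) = 9873/10000 ≈ 0.987300
step 2 [2y] swap r/1=569/19304: DF=(1 − 569/19304·(0.987300))/(1+569/19304) = 9431/10000 ≈ 0.943100
step 3 [3y] swap r/1=919/28385: DF=(1 − 919/28385·(0.987300+0.943100))/(1+919/28385) = 9081/10000 ≈ 0.908100
step 4 [4y] swap r/1=79/2480: DF=(1 − 79/2480·(0.987300+0.943100+0.908100))/(1+79/2480) = 1763/2000 ≈ 0.881500
step 5 [5y] zero: DF = P = 8411/10000 ≈ 0.841100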